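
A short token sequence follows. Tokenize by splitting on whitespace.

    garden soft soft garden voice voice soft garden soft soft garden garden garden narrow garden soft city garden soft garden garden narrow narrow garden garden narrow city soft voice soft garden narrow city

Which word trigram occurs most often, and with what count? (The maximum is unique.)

Trigram frequencies (highest first):
  garden garden narrow: 3
  garden soft soft: 2
  soft soft garden: 2
  voice soft garden: 2
  soft garden garden: 2
  garden narrow city: 2
  … (18 more, each ≤ 1)

"garden garden narrow", 3 times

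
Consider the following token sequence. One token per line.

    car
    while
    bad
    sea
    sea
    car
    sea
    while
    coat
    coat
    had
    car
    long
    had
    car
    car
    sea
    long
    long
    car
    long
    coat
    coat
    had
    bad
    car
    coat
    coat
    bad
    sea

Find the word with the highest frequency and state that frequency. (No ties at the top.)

Unigram frequencies (highest first):
  car: 7
  coat: 6
  sea: 5
  long: 4
  bad: 3
  had: 3
  … (1 more, each ≤ 2)

"car", 7 times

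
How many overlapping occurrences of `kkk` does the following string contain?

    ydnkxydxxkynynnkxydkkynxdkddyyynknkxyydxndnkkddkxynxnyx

Sliding a length-3 window over the 55 characters (53 positions):
  (no match at any position)

0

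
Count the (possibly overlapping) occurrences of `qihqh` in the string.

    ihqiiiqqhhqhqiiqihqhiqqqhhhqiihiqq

Sliding a length-5 window over the 34 characters (30 positions):
  position 16–20: qihqh

1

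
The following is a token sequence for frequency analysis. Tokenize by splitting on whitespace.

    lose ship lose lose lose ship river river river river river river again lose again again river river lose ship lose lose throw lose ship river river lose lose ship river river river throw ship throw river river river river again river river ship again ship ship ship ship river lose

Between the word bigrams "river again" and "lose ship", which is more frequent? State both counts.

"river again": 2 occurrences
"lose ship": 5 occurrences

"lose ship" (5 vs 2)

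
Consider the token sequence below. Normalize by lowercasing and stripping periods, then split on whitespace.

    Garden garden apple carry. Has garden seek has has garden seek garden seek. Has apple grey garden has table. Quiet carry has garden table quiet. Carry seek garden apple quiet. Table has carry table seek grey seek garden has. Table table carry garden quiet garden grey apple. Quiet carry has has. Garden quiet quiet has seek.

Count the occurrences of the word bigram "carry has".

3

Scanning the 55 overlapping bigram windows for "carry has":
  position 4–5: carry has
  position 21–22: carry has
  position 49–50: carry has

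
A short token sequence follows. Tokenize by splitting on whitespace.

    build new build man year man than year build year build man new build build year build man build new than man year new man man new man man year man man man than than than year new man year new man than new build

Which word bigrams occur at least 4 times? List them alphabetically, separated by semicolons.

Bigram counts meeting the condition (at least 4 times):
  man man: 4
  man year: 4
  new man: 4

man man; man year; new man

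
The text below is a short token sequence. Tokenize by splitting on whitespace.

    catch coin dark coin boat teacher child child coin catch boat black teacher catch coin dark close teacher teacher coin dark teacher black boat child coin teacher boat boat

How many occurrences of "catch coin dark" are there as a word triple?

2

Scanning the 27 overlapping trigram windows for "catch coin dark":
  position 1–3: catch coin dark
  position 14–16: catch coin dark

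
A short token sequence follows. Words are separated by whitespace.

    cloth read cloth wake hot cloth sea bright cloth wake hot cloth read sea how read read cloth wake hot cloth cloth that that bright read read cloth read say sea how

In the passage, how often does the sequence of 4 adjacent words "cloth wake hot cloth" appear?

3

Scanning the 29 overlapping 4-gram windows for "cloth wake hot cloth":
  position 3–6: cloth wake hot cloth
  position 9–12: cloth wake hot cloth
  position 18–21: cloth wake hot cloth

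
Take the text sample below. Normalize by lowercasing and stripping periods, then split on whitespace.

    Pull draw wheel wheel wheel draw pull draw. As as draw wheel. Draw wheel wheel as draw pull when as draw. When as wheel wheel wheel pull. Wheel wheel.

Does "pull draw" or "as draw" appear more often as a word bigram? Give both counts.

"as draw" (3 vs 2)

"pull draw": 2 occurrences
"as draw": 3 occurrences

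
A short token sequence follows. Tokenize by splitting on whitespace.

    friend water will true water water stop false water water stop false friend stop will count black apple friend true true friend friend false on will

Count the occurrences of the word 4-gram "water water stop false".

Scanning the 23 overlapping 4-gram windows for "water water stop false":
  position 5–8: water water stop false
  position 9–12: water water stop false

2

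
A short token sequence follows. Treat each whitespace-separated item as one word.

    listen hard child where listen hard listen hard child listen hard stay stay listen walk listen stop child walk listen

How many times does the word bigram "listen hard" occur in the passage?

4

Scanning the 19 overlapping bigram windows for "listen hard":
  position 1–2: listen hard
  position 5–6: listen hard
  position 7–8: listen hard
  position 10–11: listen hard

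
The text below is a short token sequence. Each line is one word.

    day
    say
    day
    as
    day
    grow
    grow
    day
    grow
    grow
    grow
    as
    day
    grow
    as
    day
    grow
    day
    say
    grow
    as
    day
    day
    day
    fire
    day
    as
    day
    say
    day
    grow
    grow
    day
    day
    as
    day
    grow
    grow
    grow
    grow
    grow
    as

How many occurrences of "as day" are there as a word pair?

6

Scanning the 41 overlapping bigram windows for "as day":
  position 4–5: as day
  position 12–13: as day
  position 15–16: as day
  position 21–22: as day
  position 27–28: as day
  position 35–36: as day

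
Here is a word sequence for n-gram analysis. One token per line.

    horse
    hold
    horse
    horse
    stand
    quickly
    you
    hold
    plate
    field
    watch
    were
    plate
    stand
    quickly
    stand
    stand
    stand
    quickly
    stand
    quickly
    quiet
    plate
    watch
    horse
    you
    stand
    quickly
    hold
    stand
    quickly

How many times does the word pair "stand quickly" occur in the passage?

Scanning the 30 overlapping bigram windows for "stand quickly":
  position 5–6: stand quickly
  position 14–15: stand quickly
  position 18–19: stand quickly
  position 20–21: stand quickly
  position 27–28: stand quickly
  position 30–31: stand quickly

6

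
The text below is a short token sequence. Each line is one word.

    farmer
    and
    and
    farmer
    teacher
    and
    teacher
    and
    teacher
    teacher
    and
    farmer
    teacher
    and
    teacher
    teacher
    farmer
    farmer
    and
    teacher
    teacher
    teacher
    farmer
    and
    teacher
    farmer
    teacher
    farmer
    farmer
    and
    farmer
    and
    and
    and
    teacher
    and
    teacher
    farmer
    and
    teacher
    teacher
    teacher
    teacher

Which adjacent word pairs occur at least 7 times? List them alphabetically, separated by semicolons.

Bigram counts meeting the condition (at least 7 times):
  and teacher: 8
  teacher teacher: 7

and teacher; teacher teacher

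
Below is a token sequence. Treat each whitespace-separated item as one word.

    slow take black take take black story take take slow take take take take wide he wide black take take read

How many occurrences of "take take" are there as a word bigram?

Scanning the 20 overlapping bigram windows for "take take":
  position 4–5: take take
  position 8–9: take take
  position 11–12: take take
  position 12–13: take take
  position 13–14: take take
  position 19–20: take take

6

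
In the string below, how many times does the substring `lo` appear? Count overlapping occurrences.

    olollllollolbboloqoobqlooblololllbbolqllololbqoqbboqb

9

Sliding a length-2 window over the 53 characters (52 positions):
  position 2–3: lo
  position 7–8: lo
  position 10–11: lo
  position 16–17: lo
  position 23–24: lo
  position 27–28: lo
  position 29–30: lo
  position 40–41: lo
  position 42–43: lo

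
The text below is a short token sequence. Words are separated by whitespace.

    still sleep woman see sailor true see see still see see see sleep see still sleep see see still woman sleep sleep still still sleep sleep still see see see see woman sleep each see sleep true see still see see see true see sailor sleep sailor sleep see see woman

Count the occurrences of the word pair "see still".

4

Scanning the 50 overlapping bigram windows for "see still":
  position 8–9: see still
  position 14–15: see still
  position 18–19: see still
  position 38–39: see still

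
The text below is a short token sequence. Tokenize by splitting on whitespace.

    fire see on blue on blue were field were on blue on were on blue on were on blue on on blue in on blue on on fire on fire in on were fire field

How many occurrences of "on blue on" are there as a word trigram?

Scanning the 33 overlapping trigram windows for "on blue on":
  position 3–5: on blue on
  position 10–12: on blue on
  position 14–16: on blue on
  position 18–20: on blue on
  position 24–26: on blue on

5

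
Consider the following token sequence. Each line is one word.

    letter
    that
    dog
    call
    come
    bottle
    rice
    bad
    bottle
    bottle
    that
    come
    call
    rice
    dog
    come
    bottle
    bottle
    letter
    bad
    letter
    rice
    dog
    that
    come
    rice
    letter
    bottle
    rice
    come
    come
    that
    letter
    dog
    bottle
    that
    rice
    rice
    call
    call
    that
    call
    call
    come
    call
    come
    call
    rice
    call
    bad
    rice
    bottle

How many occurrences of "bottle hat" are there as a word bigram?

Scanning the 51 overlapping bigram windows for "bottle hat":
  (none found)

0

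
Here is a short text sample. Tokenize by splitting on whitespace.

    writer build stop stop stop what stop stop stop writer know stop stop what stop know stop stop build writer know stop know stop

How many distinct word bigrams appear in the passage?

24 tokens → 23 bigram windows in total.
Repeated bigrams (each contributes count−1 duplicates):
  stop stop: 6
  know stop: 4
  stop know: 2
  stop what: 2
  what stop: 2
  writer know: 2
12 duplicate windows → 23 − 12 = 11 distinct.

11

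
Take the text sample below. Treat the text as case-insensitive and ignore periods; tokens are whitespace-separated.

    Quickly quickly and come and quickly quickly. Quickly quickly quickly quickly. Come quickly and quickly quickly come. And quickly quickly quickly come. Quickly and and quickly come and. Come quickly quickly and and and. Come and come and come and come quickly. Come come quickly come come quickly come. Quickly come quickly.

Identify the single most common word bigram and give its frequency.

"quickly quickly", 10 times

Bigram frequencies (highest first):
  quickly quickly: 10
  quickly come: 8
  come quickly: 8
  and come: 6
  come and: 6
  quickly and: 4
  … (3 more, each ≤ 4)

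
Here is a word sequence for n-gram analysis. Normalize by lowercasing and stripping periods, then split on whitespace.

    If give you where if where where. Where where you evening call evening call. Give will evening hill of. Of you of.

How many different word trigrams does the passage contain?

22 tokens → 20 trigram windows in total.
Repeated trigrams (each contributes count−1 duplicates):
  where where where: 2
1 duplicate windows → 20 − 1 = 19 distinct.

19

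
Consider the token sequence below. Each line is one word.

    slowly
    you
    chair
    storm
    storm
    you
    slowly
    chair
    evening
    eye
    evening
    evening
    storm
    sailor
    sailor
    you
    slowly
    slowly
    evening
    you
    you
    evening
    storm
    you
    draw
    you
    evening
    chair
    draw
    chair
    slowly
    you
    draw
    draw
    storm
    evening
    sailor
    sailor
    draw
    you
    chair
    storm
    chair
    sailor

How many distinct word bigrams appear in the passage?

44 tokens → 43 bigram windows in total.
Repeated bigrams (each contributes count−1 duplicates):
  chair storm: 2
  draw you: 2
  evening storm: 2
  sailor sailor: 2
  slowly you: 2
  storm you: 2
  you chair: 2
  you draw: 2
  … (2 more repeated)
10 duplicate windows → 43 − 10 = 33 distinct.

33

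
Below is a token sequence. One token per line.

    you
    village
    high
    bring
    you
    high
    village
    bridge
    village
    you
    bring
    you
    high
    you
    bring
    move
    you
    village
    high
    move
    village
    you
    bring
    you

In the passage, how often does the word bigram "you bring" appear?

3

Scanning the 23 overlapping bigram windows for "you bring":
  position 10–11: you bring
  position 14–15: you bring
  position 22–23: you bring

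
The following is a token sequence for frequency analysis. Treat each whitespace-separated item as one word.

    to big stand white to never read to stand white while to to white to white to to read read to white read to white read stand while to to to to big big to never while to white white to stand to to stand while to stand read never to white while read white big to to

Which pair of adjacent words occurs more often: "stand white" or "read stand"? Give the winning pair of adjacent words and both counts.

"stand white": 2 occurrences
"read stand": 1 occurrence

"stand white" (2 vs 1)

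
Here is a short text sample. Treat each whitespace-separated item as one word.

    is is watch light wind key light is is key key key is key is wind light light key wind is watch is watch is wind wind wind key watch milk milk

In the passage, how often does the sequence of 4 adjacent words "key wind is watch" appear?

1

Scanning the 29 overlapping 4-gram windows for "key wind is watch":
  position 19–22: key wind is watch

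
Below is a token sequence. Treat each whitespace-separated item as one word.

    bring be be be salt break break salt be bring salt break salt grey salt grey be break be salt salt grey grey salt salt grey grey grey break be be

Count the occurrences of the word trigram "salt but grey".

0

Scanning the 29 overlapping trigram windows for "salt but grey":
  (none found)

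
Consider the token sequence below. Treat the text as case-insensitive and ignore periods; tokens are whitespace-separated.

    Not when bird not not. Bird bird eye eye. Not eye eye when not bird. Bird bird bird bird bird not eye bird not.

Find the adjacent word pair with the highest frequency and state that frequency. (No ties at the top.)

"bird bird", 6 times

Bigram frequencies (highest first):
  bird bird: 6
  bird not: 3
  not bird: 2
  eye eye: 2
  not eye: 2
  not when: 1
  … (7 more, each ≤ 1)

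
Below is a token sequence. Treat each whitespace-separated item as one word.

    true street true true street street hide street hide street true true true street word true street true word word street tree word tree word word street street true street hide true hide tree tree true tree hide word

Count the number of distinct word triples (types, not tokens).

32

39 tokens → 37 trigram windows in total.
Repeated trigrams (each contributes count−1 duplicates):
  street hide street: 2
  street true true: 2
  true street true: 2
  true true street: 2
  word word street: 2
5 duplicate windows → 37 − 5 = 32 distinct.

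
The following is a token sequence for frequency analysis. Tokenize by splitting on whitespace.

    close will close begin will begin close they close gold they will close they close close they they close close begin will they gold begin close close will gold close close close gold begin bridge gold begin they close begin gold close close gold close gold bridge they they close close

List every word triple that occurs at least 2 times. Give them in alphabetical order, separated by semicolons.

Trigram counts meeting the condition (at least 2 times):
  close begin will: 2
  close close gold: 2
  close they close: 2
  gold close close: 2
  they close close: 3
  they they close: 2

close begin will; close close gold; close they close; gold close close; they close close; they they close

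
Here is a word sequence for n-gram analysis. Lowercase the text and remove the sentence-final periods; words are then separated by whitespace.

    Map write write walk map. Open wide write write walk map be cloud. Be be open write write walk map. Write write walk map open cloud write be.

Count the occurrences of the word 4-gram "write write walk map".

Scanning the 25 overlapping 4-gram windows for "write write walk map":
  position 2–5: write write walk map
  position 8–11: write write walk map
  position 17–20: write write walk map
  position 21–24: write write walk map

4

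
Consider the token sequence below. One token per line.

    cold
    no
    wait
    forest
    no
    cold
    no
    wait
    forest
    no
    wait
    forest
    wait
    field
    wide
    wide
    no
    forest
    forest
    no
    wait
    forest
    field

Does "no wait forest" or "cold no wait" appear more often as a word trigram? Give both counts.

"no wait forest": 4 occurrences
"cold no wait": 2 occurrences

"no wait forest" (4 vs 2)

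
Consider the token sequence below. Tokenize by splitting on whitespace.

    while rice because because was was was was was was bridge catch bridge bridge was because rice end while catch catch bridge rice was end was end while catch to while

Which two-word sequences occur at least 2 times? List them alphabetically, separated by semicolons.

catch bridge; end while; was end; was was; while catch

Bigram counts meeting the condition (at least 2 times):
  catch bridge: 2
  end while: 2
  was end: 2
  was was: 5
  while catch: 2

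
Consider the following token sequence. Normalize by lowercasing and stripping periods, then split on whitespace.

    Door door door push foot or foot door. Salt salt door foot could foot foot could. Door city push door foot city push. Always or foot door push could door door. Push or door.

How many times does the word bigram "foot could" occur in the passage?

Scanning the 33 overlapping bigram windows for "foot could":
  position 12–13: foot could
  position 15–16: foot could

2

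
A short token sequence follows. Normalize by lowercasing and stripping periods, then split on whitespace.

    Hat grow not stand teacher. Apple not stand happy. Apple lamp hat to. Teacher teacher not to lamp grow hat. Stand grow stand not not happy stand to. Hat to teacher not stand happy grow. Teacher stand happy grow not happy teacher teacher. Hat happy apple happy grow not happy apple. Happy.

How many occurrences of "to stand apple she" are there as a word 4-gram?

0

Scanning the 49 overlapping 4-gram windows for "to stand apple she":
  (none found)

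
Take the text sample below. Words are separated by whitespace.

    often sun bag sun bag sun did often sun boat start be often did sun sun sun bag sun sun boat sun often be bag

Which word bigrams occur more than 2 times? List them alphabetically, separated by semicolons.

Bigram counts meeting the condition (more than 2 times):
  bag sun: 3
  sun bag: 3
  sun sun: 3

bag sun; sun bag; sun sun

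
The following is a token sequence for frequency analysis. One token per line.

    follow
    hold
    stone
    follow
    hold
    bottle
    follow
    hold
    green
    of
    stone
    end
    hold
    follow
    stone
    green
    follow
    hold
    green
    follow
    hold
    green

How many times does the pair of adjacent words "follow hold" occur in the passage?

Scanning the 21 overlapping bigram windows for "follow hold":
  position 1–2: follow hold
  position 4–5: follow hold
  position 7–8: follow hold
  position 17–18: follow hold
  position 20–21: follow hold

5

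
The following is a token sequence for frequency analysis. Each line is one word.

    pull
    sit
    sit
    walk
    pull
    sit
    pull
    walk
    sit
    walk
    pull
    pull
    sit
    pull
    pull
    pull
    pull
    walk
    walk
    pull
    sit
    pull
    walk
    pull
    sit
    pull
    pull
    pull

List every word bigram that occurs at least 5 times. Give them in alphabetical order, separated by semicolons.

Bigram counts meeting the condition (at least 5 times):
  pull pull: 6
  pull sit: 5

pull pull; pull sit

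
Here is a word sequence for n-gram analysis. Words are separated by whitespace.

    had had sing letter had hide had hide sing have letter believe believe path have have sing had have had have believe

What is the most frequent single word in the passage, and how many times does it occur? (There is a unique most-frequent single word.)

"had", 6 times

Unigram frequencies (highest first):
  had: 6
  have: 5
  sing: 3
  believe: 3
  letter: 2
  hide: 2
  … (1 more, each ≤ 1)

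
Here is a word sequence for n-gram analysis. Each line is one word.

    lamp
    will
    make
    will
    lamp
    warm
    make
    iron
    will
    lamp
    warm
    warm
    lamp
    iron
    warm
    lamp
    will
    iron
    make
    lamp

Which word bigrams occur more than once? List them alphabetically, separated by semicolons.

lamp warm; lamp will; warm lamp; will lamp

Bigram counts meeting the condition (more than once):
  lamp warm: 2
  lamp will: 2
  warm lamp: 2
  will lamp: 2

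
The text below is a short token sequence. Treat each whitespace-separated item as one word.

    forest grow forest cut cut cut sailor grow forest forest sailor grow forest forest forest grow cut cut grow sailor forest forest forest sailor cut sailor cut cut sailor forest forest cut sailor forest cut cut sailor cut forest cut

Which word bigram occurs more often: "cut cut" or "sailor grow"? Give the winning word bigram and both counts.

"cut cut": 5 occurrences
"sailor grow": 2 occurrences

"cut cut" (5 vs 2)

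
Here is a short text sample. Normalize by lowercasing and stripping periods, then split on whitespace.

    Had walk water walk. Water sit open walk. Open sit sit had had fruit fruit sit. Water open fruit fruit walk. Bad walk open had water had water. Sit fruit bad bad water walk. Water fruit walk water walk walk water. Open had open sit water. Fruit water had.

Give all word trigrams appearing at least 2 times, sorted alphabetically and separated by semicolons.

Trigram counts meeting the condition (at least 2 times):
  walk water walk: 2
  water walk water: 2

walk water walk; water walk water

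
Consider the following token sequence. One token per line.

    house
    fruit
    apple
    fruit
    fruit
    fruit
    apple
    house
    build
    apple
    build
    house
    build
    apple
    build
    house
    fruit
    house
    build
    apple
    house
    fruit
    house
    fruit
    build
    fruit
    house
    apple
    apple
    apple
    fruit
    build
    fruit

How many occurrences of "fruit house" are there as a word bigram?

3

Scanning the 32 overlapping bigram windows for "fruit house":
  position 17–18: fruit house
  position 22–23: fruit house
  position 26–27: fruit house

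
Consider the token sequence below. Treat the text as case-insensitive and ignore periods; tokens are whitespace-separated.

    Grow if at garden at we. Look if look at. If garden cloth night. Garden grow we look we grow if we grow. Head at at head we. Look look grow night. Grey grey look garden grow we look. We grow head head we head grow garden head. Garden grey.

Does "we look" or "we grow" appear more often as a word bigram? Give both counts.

"we look": 4 occurrences
"we grow": 3 occurrences

"we look" (4 vs 3)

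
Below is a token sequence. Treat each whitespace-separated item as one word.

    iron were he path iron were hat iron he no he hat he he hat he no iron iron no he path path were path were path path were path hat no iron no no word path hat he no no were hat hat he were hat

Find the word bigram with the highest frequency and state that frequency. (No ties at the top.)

"hat he", 4 times

Bigram frequencies (highest first):
  hat he: 4
  were hat: 3
  he no: 3
  path were: 3
  were path: 3
  iron were: 2
  … (20 more, each ≤ 2)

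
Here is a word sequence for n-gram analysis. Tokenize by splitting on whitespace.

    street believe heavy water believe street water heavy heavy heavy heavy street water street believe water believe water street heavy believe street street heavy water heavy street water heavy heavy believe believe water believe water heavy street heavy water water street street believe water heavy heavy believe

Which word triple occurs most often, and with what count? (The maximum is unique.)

Trigram frequencies (highest first):
  water heavy heavy: 3
  street water heavy: 2
  heavy heavy heavy: 2
  heavy street water: 2
  street believe water: 2
  believe water believe: 2
  … (27 more, each ≤ 2)

"water heavy heavy", 3 times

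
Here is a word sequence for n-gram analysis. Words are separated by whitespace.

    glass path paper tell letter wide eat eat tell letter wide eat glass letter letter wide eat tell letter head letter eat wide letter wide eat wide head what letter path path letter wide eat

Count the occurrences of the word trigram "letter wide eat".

Scanning the 33 overlapping trigram windows for "letter wide eat":
  position 5–7: letter wide eat
  position 10–12: letter wide eat
  position 15–17: letter wide eat
  position 24–26: letter wide eat
  position 33–35: letter wide eat

5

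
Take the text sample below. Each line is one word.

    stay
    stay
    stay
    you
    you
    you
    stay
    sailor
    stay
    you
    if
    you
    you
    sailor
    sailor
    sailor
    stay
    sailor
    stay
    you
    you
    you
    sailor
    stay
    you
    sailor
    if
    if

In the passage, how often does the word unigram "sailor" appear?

7

Scanning the 28 tokens for "sailor":
  position 8: sailor
  position 14: sailor
  position 15: sailor
  position 16: sailor
  position 18: sailor
  position 23: sailor
  position 26: sailor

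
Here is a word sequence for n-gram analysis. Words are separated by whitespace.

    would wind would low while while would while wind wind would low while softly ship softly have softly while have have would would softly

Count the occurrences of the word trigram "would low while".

Scanning the 22 overlapping trigram windows for "would low while":
  position 3–5: would low while
  position 11–13: would low while

2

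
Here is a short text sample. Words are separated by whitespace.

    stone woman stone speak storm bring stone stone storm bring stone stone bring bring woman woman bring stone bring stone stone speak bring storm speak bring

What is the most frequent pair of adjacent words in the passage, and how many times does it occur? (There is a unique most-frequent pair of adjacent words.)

Bigram frequencies (highest first):
  bring stone: 4
  stone stone: 3
  stone speak: 2
  storm bring: 2
  stone bring: 2
  speak bring: 2
  … (10 more, each ≤ 1)

"bring stone", 4 times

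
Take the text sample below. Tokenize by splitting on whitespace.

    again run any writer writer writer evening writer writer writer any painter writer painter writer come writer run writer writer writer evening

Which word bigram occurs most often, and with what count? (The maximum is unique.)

Bigram frequencies (highest first):
  writer writer: 6
  writer evening: 2
  painter writer: 2
  again run: 1
  run any: 1
  any writer: 1
  … (8 more, each ≤ 1)

"writer writer", 6 times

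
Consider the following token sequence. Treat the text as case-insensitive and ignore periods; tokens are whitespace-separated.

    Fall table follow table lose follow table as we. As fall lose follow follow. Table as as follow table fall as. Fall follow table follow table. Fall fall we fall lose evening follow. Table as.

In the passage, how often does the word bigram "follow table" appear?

7

Scanning the 34 overlapping bigram windows for "follow table":
  position 3–4: follow table
  position 6–7: follow table
  position 14–15: follow table
  position 18–19: follow table
  position 23–24: follow table
  position 25–26: follow table
  position 33–34: follow table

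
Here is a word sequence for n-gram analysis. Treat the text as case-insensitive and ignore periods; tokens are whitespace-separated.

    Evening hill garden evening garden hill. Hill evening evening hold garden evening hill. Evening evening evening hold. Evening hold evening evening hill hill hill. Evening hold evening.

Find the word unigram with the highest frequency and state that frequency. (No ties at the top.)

Unigram frequencies (highest first):
  evening: 13
  hill: 7
  hold: 4
  garden: 3

"evening", 13 times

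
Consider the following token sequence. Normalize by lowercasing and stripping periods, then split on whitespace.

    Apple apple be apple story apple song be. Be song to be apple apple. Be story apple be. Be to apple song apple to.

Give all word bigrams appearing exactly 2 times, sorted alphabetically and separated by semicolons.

Bigram counts meeting the condition (exactly 2 times):
  apple apple: 2
  apple song: 2
  be apple: 2
  be be: 2
  story apple: 2

apple apple; apple song; be apple; be be; story apple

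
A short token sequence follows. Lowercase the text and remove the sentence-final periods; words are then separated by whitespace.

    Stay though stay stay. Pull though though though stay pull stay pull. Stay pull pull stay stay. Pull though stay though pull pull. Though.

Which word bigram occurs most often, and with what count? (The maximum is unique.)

Bigram frequencies (highest first):
  stay pull: 5
  though stay: 3
  pull though: 3
  pull stay: 3
  stay though: 2
  stay stay: 2
  … (3 more, each ≤ 2)

"stay pull", 5 times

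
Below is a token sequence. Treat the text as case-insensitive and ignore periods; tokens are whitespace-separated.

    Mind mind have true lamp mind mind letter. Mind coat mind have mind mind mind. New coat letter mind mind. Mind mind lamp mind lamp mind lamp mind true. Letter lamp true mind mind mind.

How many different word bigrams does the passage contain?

19

35 tokens → 34 bigram windows in total.
Repeated bigrams (each contributes count−1 duplicates):
  mind mind: 9
  lamp mind: 4
  mind lamp: 3
  letter mind: 2
  mind have: 2
15 duplicate windows → 34 − 15 = 19 distinct.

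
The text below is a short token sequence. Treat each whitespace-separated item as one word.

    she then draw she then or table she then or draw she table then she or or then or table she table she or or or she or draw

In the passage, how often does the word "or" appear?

Scanning the 29 tokens for "or":
  position 6: or
  position 10: or
  position 16: or
  position 17: or
  position 19: or
  position 24: or
  position 25: or
  position 26: or
  position 28: or

9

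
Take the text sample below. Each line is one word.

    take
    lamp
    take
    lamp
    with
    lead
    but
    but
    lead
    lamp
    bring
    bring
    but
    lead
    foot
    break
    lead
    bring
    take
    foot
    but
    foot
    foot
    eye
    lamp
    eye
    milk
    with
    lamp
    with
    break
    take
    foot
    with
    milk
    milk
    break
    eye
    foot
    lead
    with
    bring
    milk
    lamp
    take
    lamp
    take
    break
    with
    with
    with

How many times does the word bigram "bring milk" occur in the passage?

1

Scanning the 50 overlapping bigram windows for "bring milk":
  position 42–43: bring milk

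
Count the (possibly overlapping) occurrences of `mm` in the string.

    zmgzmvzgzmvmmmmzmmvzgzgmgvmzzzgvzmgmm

5

Sliding a length-2 window over the 37 characters (36 positions):
  position 12–13: mm
  position 13–14: mm
  position 14–15: mm
  position 17–18: mm
  position 36–37: mm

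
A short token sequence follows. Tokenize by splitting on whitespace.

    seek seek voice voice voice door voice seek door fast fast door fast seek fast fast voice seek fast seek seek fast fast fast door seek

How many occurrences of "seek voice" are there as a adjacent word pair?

1

Scanning the 25 overlapping bigram windows for "seek voice":
  position 2–3: seek voice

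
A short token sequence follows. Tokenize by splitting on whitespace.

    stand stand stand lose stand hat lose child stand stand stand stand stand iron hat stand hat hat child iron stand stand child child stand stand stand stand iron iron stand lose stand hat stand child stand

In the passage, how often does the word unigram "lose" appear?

Scanning the 37 tokens for "lose":
  position 4: lose
  position 7: lose
  position 32: lose

3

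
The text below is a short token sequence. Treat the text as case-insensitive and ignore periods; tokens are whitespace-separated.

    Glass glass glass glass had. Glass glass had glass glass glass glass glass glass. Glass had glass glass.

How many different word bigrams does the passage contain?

18 tokens → 17 bigram windows in total.
Repeated bigrams (each contributes count−1 duplicates):
  glass glass: 11
  glass had: 3
  had glass: 3
14 duplicate windows → 17 − 14 = 3 distinct.

3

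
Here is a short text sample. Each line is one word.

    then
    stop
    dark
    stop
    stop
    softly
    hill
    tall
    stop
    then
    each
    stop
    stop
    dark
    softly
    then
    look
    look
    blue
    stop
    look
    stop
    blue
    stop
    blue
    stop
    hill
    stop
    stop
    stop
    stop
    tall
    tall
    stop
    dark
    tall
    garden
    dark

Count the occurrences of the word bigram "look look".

1

Scanning the 37 overlapping bigram windows for "look look":
  position 17–18: look look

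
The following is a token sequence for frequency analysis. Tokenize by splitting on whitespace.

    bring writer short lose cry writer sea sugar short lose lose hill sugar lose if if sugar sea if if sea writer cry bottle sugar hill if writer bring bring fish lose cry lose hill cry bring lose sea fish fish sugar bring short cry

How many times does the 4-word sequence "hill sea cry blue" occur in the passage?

0

Scanning the 42 overlapping 4-gram windows for "hill sea cry blue":
  (none found)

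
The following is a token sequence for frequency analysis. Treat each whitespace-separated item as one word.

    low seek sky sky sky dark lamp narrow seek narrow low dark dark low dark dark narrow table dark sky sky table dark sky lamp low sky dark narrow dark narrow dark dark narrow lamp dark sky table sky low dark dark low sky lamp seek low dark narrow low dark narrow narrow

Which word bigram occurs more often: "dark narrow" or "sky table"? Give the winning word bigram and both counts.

"dark narrow": 6 occurrences
"sky table": 2 occurrences

"dark narrow" (6 vs 2)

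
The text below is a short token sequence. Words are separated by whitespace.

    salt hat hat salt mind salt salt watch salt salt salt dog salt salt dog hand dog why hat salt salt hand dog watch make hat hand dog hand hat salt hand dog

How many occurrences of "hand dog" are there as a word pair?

Scanning the 32 overlapping bigram windows for "hand dog":
  position 16–17: hand dog
  position 22–23: hand dog
  position 27–28: hand dog
  position 32–33: hand dog

4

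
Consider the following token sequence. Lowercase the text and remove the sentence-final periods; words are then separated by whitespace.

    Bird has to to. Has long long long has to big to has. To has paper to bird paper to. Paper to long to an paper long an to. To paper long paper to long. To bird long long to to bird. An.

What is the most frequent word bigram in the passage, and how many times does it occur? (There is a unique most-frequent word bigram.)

Bigram frequencies (highest first):
  paper to: 4
  has to: 3
  to to: 3
  to has: 3
  long long: 3
  to bird: 3
  … (18 more, each ≤ 3)

"paper to", 4 times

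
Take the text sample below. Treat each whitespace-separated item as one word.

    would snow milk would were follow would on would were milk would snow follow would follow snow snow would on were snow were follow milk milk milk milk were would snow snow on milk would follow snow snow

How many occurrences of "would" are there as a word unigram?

9

Scanning the 38 tokens for "would":
  position 1: would
  position 4: would
  position 7: would
  position 9: would
  position 12: would
  position 15: would
  position 19: would
  position 30: would
  position 35: would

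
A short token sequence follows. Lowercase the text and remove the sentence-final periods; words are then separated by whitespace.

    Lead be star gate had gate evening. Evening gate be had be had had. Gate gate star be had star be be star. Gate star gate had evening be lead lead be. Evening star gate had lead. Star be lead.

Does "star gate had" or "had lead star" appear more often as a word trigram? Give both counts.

"star gate had" (3 vs 1)

"star gate had": 3 occurrences
"had lead star": 1 occurrence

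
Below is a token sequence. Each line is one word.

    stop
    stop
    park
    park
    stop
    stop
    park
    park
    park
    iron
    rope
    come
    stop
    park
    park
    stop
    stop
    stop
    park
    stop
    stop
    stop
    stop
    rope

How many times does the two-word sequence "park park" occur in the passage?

Scanning the 23 overlapping bigram windows for "park park":
  position 3–4: park park
  position 7–8: park park
  position 8–9: park park
  position 14–15: park park

4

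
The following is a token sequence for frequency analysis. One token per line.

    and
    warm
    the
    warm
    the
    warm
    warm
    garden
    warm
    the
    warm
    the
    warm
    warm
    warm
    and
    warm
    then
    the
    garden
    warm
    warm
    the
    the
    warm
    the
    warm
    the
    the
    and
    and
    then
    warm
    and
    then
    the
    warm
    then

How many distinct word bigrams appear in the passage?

15

38 tokens → 37 bigram windows in total.
Repeated bigrams (each contributes count−1 duplicates):
  the warm: 7
  warm the: 7
  warm warm: 4
  and then: 2
  and warm: 2
  garden warm: 2
  the the: 2
  then the: 2
  … (2 more repeated)
22 duplicate windows → 37 − 22 = 15 distinct.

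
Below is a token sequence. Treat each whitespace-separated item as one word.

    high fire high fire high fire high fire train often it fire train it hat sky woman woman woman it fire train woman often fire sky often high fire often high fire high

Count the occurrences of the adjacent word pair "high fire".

Scanning the 32 overlapping bigram windows for "high fire":
  position 1–2: high fire
  position 3–4: high fire
  position 5–6: high fire
  position 7–8: high fire
  position 28–29: high fire
  position 31–32: high fire

6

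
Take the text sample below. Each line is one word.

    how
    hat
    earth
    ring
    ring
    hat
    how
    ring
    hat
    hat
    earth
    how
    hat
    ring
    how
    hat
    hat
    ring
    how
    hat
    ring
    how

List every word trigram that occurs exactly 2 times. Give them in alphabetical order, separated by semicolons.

how hat ring; ring how hat

Trigram counts meeting the condition (exactly 2 times):
  how hat ring: 2
  ring how hat: 2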